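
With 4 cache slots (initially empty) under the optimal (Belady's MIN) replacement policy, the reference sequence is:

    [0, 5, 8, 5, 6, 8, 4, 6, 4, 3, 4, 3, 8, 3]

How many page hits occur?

0 -> fault, frames (0)
5 -> fault, frames (0 5)
8 -> fault, frames (0 5 8)
5 -> hit
6 -> fault, frames (0 5 8 6)
8 -> hit
4 -> fault, evict 5, frames (0 8 6 4)
6 -> hit
4 -> hit
3 -> fault, evict 6, frames (0 8 4 3)
4 -> hit
3 -> hit
8 -> hit
3 -> hit
Hits: 8.

8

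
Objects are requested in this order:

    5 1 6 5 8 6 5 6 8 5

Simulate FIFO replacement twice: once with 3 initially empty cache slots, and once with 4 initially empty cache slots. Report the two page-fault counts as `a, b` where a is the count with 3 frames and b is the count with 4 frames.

3 frames: F F F . F . F . . . → 5 faults.
4 frames: F F F . F . . . . . → 4 faults.
4 < 5: adding a frame reduced faults, as is typical.

5, 4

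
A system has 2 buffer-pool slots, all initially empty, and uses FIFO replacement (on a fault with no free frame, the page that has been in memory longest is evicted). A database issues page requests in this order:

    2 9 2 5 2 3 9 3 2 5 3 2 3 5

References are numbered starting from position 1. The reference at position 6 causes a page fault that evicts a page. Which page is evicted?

pos 1: 2 -> fault, frames (2)
pos 2: 9 -> fault, frames (2 9)
pos 3: 2 -> hit
pos 4: 5 -> fault, evict 2, frames (9 5)
pos 5: 2 -> fault, evict 9, frames (5 2)
pos 6: 3 -> fault, evict 5, frames (2 3)
At position 6, page 5 is evicted.

5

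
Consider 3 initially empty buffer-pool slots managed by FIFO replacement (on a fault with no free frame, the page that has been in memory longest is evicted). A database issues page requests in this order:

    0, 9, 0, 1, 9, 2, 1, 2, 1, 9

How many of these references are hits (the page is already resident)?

0: fault, frames {0}
9: fault, frames {0,9}
0: hit
1: fault, frames {0,9,1}
9: hit
2: fault, evict 0, frames {9,1,2}
1: hit
2: hit
1: hit
9: hit
Hits: 6.

6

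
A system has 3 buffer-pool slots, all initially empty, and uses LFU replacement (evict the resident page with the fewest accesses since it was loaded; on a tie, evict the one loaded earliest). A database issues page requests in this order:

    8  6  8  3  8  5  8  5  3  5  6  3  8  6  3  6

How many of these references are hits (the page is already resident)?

8 → miss, frames [8]
6 → miss, frames [8, 6]
8 → hit
3 → miss, frames [8, 6, 3]
8 → hit
5 → miss, evict 6, frames [8, 3, 5]
8 → hit
5 → hit
3 → hit
5 → hit
6 → miss, evict 3, frames [8, 5, 6]
3 → miss, evict 6, frames [8, 5, 3]
8 → hit
6 → miss, evict 3, frames [8, 5, 6]
3 → miss, evict 6, frames [8, 5, 3]
6 → miss, evict 3, frames [8, 5, 6]
Hits: 7.

7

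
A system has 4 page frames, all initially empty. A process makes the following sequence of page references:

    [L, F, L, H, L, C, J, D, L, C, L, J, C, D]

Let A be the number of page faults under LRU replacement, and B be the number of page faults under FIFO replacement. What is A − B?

Under LRU: F F . F . F F F . . . . . . → 6 faults.
Under FIFO: F F . F . F F F F . . . . . → 7 faults.
A − B = 6 − 7 = -1.

-1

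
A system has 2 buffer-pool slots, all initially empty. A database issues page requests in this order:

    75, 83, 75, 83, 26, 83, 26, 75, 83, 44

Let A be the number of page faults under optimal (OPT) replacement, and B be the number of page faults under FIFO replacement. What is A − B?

-1

Under OPT: F F . . F . . F . F → 5 faults.
Under FIFO: F F . . F . . F F F → 6 faults.
A − B = 5 − 6 = -1.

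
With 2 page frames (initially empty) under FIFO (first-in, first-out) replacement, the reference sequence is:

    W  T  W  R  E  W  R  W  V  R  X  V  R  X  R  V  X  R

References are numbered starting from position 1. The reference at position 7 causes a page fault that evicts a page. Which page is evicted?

pos 1: W -> miss, frames (W)
pos 2: T -> miss, frames (W T)
pos 3: W -> hit
pos 4: R -> miss, evict W, frames (T R)
pos 5: E -> miss, evict T, frames (R E)
pos 6: W -> miss, evict R, frames (E W)
pos 7: R -> miss, evict E, frames (W R)
At position 7, page E is evicted.

E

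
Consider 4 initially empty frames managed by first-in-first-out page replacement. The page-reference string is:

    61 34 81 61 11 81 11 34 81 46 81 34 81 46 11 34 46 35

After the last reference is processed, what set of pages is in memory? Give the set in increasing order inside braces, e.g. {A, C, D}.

61: miss, frames (61)
34: miss, frames (61 34)
81: miss, frames (61 34 81)
61: hit
11: miss, frames (61 34 81 11)
81: hit
11: hit
34: hit
81: hit
46: miss, evict 61, frames (34 81 11 46)
81: hit
34: hit
81: hit
46: hit
11: hit
34: hit
46: hit
35: miss, evict 34, frames (81 11 46 35)

{11, 35, 46, 81}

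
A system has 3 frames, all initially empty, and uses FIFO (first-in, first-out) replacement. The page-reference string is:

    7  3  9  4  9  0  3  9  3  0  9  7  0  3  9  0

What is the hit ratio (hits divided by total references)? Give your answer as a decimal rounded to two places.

0.31

7 -> miss, frames (7)
3 -> miss, frames (7 3)
9 -> miss, frames (7 3 9)
4 -> miss, evict 7, frames (3 9 4)
9 -> hit
0 -> miss, evict 3, frames (9 4 0)
3 -> miss, evict 9, frames (4 0 3)
9 -> miss, evict 4, frames (0 3 9)
3 -> hit
0 -> hit
9 -> hit
7 -> miss, evict 0, frames (3 9 7)
0 -> miss, evict 3, frames (9 7 0)
3 -> miss, evict 9, frames (7 0 3)
9 -> miss, evict 7, frames (0 3 9)
0 -> hit
Hits: 5 of 16 references → 5/16 = 0.3125.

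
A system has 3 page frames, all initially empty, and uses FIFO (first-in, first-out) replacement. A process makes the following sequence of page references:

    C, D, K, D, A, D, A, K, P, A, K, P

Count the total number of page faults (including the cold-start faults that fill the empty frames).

C -> miss, frames {C}
D -> miss, frames {C,D}
K -> miss, frames {C,D,K}
D -> hit
A -> miss, evict C, frames {D,K,A}
D -> hit
A -> hit
K -> hit
P -> miss, evict D, frames {K,A,P}
A -> hit
K -> hit
P -> hit
Page faults: 5.

5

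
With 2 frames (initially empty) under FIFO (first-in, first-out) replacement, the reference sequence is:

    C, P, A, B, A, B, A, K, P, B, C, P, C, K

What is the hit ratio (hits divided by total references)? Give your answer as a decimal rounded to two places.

C -> miss, frames [C]
P -> miss, frames [C, P]
A -> miss, evict C, frames [P, A]
B -> miss, evict P, frames [A, B]
A -> hit
B -> hit
A -> hit
K -> miss, evict A, frames [B, K]
P -> miss, evict B, frames [K, P]
B -> miss, evict K, frames [P, B]
C -> miss, evict P, frames [B, C]
P -> miss, evict B, frames [C, P]
C -> hit
K -> miss, evict C, frames [P, K]
Hits: 4 of 14 references → 4/14 = 0.2857.

0.29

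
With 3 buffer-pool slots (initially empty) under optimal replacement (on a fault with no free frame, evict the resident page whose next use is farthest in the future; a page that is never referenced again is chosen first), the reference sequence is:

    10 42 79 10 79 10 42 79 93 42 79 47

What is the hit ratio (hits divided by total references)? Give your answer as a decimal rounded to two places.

10: fault, frames (10)
42: fault, frames (10 42)
79: fault, frames (10 42 79)
10: hit
79: hit
10: hit
42: hit
79: hit
93: fault, evict 10, frames (42 79 93)
42: hit
79: hit
47: fault, evict 93, frames (42 79 47)
Hits: 7 of 12 references → 7/12 = 0.5833.

0.58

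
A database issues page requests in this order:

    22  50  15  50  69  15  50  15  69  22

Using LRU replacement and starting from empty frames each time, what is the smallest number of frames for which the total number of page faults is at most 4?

f=1: 10 faults
f=2: 8 faults
f=3: 5 faults
f=4: 4 faults
Smallest f with faults ≤ 4 is 4.

4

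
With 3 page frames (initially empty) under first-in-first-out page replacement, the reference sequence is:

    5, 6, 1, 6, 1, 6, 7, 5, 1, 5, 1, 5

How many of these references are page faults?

5

5 -> fault, frames {5}
6 -> fault, frames {5,6}
1 -> fault, frames {5,6,1}
6 -> hit
1 -> hit
6 -> hit
7 -> fault, evict 5, frames {6,1,7}
5 -> fault, evict 6, frames {1,7,5}
1 -> hit
5 -> hit
1 -> hit
5 -> hit
Page faults: 5.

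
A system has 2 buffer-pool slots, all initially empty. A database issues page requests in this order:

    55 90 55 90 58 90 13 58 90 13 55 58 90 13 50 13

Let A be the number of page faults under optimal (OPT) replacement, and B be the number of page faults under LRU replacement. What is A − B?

Under OPT: F F . . F . F . F . F F . F F . → 9 faults.
Under LRU: F F . . F . F F F F F F F F F . → 12 faults.
A − B = 9 − 12 = -3.

-3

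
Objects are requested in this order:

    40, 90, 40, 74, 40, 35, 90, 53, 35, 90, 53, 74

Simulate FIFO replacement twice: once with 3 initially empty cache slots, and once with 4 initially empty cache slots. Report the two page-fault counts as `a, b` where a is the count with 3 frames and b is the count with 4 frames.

7, 5

3 frames: F F . F . F . F . F . F → 7 faults.
4 frames: F F . F . F . F . . . . → 5 faults.
5 < 7: adding a frame reduced faults, as is typical.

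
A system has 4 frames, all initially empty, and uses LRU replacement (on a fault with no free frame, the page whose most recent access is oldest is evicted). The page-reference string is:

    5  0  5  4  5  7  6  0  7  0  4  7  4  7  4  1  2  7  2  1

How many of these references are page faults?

5 -> miss, frames {5}
0 -> miss, frames {5,0}
5 -> hit
4 -> miss, frames {0,5,4}
5 -> hit
7 -> miss, frames {0,4,5,7}
6 -> miss, evict 0, frames {4,5,7,6}
0 -> miss, evict 4, frames {5,7,6,0}
7 -> hit
0 -> hit
4 -> miss, evict 5, frames {6,7,0,4}
7 -> hit
4 -> hit
7 -> hit
4 -> hit
1 -> miss, evict 6, frames {0,7,4,1}
2 -> miss, evict 0, frames {7,4,1,2}
7 -> hit
2 -> hit
1 -> hit
Page faults: 9.

9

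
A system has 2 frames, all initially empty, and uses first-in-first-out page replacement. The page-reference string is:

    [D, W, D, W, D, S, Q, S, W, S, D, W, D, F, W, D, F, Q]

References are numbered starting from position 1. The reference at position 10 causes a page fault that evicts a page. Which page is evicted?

pos 1: D -> fault, frames (D)
pos 2: W -> fault, frames (D W)
pos 3: D -> hit
pos 4: W -> hit
pos 5: D -> hit
pos 6: S -> fault, evict D, frames (W S)
pos 7: Q -> fault, evict W, frames (S Q)
pos 8: S -> hit
pos 9: W -> fault, evict S, frames (Q W)
pos 10: S -> fault, evict Q, frames (W S)
At position 10, page Q is evicted.

Q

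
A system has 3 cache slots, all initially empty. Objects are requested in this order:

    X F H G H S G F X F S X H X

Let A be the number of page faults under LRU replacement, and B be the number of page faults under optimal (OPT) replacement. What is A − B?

2

Under LRU: F F F F . F . F F . F . F . → 9 faults.
Under OPT: F F F F . F . . F . . . F . → 7 faults.
A − B = 9 − 7 = 2.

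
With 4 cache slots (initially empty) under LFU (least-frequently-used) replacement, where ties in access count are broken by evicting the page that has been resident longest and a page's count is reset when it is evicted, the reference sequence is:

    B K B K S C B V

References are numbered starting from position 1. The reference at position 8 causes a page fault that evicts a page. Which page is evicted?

S

pos 1: B → miss, frames (B)
pos 2: K → miss, frames (B K)
pos 3: B → hit
pos 4: K → hit
pos 5: S → miss, frames (B K S)
pos 6: C → miss, frames (B K S C)
pos 7: B → hit
pos 8: V → miss, evict S, frames (B K C V)
At position 8, page S is evicted.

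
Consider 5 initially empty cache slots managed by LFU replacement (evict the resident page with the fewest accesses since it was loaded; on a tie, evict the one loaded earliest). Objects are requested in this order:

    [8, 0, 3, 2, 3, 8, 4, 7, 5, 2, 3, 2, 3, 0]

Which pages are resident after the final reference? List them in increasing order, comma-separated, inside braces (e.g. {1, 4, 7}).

8 → fault, frames (8)
0 → fault, frames (8 0)
3 → fault, frames (8 0 3)
2 → fault, frames (8 0 3 2)
3 → hit
8 → hit
4 → fault, frames (8 0 3 2 4)
7 → fault, evict 0, frames (8 3 2 4 7)
5 → fault, evict 2, frames (8 3 4 7 5)
2 → fault, evict 4, frames (8 3 7 5 2)
3 → hit
2 → hit
3 → hit
0 → fault, evict 7, frames (8 3 5 2 0)

{0, 2, 3, 5, 8}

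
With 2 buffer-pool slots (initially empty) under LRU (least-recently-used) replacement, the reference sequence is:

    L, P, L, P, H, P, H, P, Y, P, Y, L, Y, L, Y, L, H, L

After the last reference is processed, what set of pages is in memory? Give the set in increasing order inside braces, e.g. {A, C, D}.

{H, L}

L → miss, frames [L]
P → miss, frames [L, P]
L → hit
P → hit
H → miss, evict L, frames [P, H]
P → hit
H → hit
P → hit
Y → miss, evict H, frames [P, Y]
P → hit
Y → hit
L → miss, evict P, frames [Y, L]
Y → hit
L → hit
Y → hit
L → hit
H → miss, evict Y, frames [L, H]
L → hit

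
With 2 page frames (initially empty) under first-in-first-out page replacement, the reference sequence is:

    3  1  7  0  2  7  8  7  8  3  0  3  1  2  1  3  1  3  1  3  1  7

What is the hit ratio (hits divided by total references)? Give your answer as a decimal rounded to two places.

0.36

3 → fault, frames (3)
1 → fault, frames (3 1)
7 → fault, evict 3, frames (1 7)
0 → fault, evict 1, frames (7 0)
2 → fault, evict 7, frames (0 2)
7 → fault, evict 0, frames (2 7)
8 → fault, evict 2, frames (7 8)
7 → hit
8 → hit
3 → fault, evict 7, frames (8 3)
0 → fault, evict 8, frames (3 0)
3 → hit
1 → fault, evict 3, frames (0 1)
2 → fault, evict 0, frames (1 2)
1 → hit
3 → fault, evict 1, frames (2 3)
1 → fault, evict 2, frames (3 1)
3 → hit
1 → hit
3 → hit
1 → hit
7 → fault, evict 3, frames (1 7)
Hits: 8 of 22 references → 8/22 = 0.3636.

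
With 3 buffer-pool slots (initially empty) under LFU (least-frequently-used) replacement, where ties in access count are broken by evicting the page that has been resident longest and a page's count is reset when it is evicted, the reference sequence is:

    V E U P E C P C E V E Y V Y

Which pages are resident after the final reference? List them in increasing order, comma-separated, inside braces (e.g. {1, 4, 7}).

{C, E, Y}

V: fault, frames {V}
E: fault, frames {V,E}
U: fault, frames {V,E,U}
P: fault, evict V, frames {E,U,P}
E: hit
C: fault, evict U, frames {E,P,C}
P: hit
C: hit
E: hit
V: fault, evict P, frames {E,C,V}
E: hit
Y: fault, evict V, frames {E,C,Y}
V: fault, evict Y, frames {E,C,V}
Y: fault, evict V, frames {E,C,Y}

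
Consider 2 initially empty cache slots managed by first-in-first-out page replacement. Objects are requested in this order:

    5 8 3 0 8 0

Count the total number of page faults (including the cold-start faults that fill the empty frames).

5 -> miss, frames [5]
8 -> miss, frames [5, 8]
3 -> miss, evict 5, frames [8, 3]
0 -> miss, evict 8, frames [3, 0]
8 -> miss, evict 3, frames [0, 8]
0 -> hit
Page faults: 5.

5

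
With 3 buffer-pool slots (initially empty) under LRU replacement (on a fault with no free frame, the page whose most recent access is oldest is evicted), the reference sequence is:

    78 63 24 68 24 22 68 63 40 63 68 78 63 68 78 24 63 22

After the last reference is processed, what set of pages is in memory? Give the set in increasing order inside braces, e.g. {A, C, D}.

{22, 24, 63}

78 -> miss, frames (78)
63 -> miss, frames (78 63)
24 -> miss, frames (78 63 24)
68 -> miss, evict 78, frames (63 24 68)
24 -> hit
22 -> miss, evict 63, frames (68 24 22)
68 -> hit
63 -> miss, evict 24, frames (22 68 63)
40 -> miss, evict 22, frames (68 63 40)
63 -> hit
68 -> hit
78 -> miss, evict 40, frames (63 68 78)
63 -> hit
68 -> hit
78 -> hit
24 -> miss, evict 63, frames (68 78 24)
63 -> miss, evict 68, frames (78 24 63)
22 -> miss, evict 78, frames (24 63 22)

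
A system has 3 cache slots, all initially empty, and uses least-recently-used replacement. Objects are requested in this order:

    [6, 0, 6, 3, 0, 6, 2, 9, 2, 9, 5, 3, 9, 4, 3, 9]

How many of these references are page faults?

6 → fault, frames (6)
0 → fault, frames (6 0)
6 → hit
3 → fault, frames (0 6 3)
0 → hit
6 → hit
2 → fault, evict 3, frames (0 6 2)
9 → fault, evict 0, frames (6 2 9)
2 → hit
9 → hit
5 → fault, evict 6, frames (2 9 5)
3 → fault, evict 2, frames (9 5 3)
9 → hit
4 → fault, evict 5, frames (3 9 4)
3 → hit
9 → hit
Page faults: 8.

8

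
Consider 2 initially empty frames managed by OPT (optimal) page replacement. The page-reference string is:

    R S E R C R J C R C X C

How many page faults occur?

R → miss, frames {R}
S → miss, frames {R,S}
E → miss, evict S, frames {R,E}
R → hit
C → miss, evict E, frames {R,C}
R → hit
J → miss, evict R, frames {C,J}
C → hit
R → miss, evict J, frames {C,R}
C → hit
X → miss, evict R, frames {C,X}
C → hit
Page faults: 7.

7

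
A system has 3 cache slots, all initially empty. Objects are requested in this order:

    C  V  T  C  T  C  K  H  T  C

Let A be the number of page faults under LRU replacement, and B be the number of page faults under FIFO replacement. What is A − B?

1

Under LRU: F F F . . . F F F F → 7 faults.
Under FIFO: F F F . . . F F . F → 6 faults.
A − B = 7 − 6 = 1.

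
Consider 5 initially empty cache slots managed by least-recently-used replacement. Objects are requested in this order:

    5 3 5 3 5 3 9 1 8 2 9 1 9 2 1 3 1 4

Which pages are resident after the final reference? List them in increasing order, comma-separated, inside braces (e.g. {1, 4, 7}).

{1, 2, 3, 4, 9}

5 → fault, frames {5}
3 → fault, frames {5,3}
5 → hit
3 → hit
5 → hit
3 → hit
9 → fault, frames {5,3,9}
1 → fault, frames {5,3,9,1}
8 → fault, frames {5,3,9,1,8}
2 → fault, evict 5, frames {3,9,1,8,2}
9 → hit
1 → hit
9 → hit
2 → hit
1 → hit
3 → hit
1 → hit
4 → fault, evict 8, frames {9,2,3,1,4}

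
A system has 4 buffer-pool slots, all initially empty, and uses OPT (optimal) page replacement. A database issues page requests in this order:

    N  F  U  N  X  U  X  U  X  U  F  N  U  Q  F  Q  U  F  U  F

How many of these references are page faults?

5

N: fault, frames {N}
F: fault, frames {N,F}
U: fault, frames {N,F,U}
N: hit
X: fault, frames {N,F,U,X}
U: hit
X: hit
U: hit
X: hit
U: hit
F: hit
N: hit
U: hit
Q: fault, evict X, frames {N,F,U,Q}
F: hit
Q: hit
U: hit
F: hit
U: hit
F: hit
Page faults: 5.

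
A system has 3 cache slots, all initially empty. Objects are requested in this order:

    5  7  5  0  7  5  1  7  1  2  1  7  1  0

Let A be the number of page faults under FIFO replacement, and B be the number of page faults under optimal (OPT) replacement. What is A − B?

1

Under FIFO: F F . F . . F . . F . F . F → 7 faults.
Under OPT: F F . F . . F . . F . . . F → 6 faults.
A − B = 7 − 6 = 1.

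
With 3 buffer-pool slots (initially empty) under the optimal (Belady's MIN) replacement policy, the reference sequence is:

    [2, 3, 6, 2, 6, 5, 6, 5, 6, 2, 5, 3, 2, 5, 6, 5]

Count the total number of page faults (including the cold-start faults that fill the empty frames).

6

2 -> fault, frames {2}
3 -> fault, frames {2,3}
6 -> fault, frames {2,3,6}
2 -> hit
6 -> hit
5 -> fault, evict 3, frames {2,6,5}
6 -> hit
5 -> hit
6 -> hit
2 -> hit
5 -> hit
3 -> fault, evict 6, frames {2,5,3}
2 -> hit
5 -> hit
6 -> fault, evict 3, frames {2,5,6}
5 -> hit
Page faults: 6.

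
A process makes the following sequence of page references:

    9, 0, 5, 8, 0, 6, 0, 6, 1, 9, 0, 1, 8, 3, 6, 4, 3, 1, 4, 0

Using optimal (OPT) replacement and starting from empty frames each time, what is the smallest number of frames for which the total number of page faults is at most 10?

f=1: 20 faults
f=2: 14 faults
f=3: 11 faults
f=4: 9 faults
f=5: 8 faults
f=6: 8 faults
f=7: 8 faults
f=8: 8 faults
Smallest f with faults ≤ 10 is 4.

4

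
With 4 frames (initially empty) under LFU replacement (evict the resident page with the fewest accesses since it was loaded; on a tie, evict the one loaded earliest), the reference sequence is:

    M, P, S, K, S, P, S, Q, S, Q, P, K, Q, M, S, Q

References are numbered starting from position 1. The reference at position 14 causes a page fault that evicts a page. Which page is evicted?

K

pos 1: M → fault, frames {M}
pos 2: P → fault, frames {M,P}
pos 3: S → fault, frames {M,P,S}
pos 4: K → fault, frames {M,P,S,K}
pos 5: S → hit
pos 6: P → hit
pos 7: S → hit
pos 8: Q → fault, evict M, frames {P,S,K,Q}
pos 9: S → hit
pos 10: Q → hit
pos 11: P → hit
pos 12: K → hit
pos 13: Q → hit
pos 14: M → fault, evict K, frames {P,S,Q,M}
At position 14, page K is evicted.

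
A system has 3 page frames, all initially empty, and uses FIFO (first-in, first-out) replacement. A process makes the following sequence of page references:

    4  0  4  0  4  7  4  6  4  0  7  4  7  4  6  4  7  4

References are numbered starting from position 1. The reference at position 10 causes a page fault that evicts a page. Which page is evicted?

pos 1: 4 → miss, frames [4]
pos 2: 0 → miss, frames [4, 0]
pos 3: 4 → hit
pos 4: 0 → hit
pos 5: 4 → hit
pos 6: 7 → miss, frames [4, 0, 7]
pos 7: 4 → hit
pos 8: 6 → miss, evict 4, frames [0, 7, 6]
pos 9: 4 → miss, evict 0, frames [7, 6, 4]
pos 10: 0 → miss, evict 7, frames [6, 4, 0]
At position 10, page 7 is evicted.

7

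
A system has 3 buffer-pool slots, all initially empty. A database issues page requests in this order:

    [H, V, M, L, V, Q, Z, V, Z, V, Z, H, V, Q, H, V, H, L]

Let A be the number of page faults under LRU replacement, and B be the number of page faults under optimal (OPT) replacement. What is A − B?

1

Under LRU: F F F F . F F . . . . F . F . . . F → 9 faults.
Under OPT: F F F F . F F . . . . . . F . . . F → 8 faults.
A − B = 9 − 8 = 1.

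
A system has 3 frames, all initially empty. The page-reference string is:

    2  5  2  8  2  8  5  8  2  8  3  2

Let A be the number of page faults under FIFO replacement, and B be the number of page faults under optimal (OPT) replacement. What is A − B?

Under FIFO: F F . F . . . . . . F F → 5 faults.
Under OPT: F F . F . . . . . . F . → 4 faults.
A − B = 5 − 4 = 1.

1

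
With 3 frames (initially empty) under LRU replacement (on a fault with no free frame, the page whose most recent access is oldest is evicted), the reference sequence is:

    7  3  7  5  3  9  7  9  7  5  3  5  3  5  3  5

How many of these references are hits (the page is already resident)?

7: miss, frames {7}
3: miss, frames {7,3}
7: hit
5: miss, frames {3,7,5}
3: hit
9: miss, evict 7, frames {5,3,9}
7: miss, evict 5, frames {3,9,7}
9: hit
7: hit
5: miss, evict 3, frames {9,7,5}
3: miss, evict 9, frames {7,5,3}
5: hit
3: hit
5: hit
3: hit
5: hit
Hits: 9.

9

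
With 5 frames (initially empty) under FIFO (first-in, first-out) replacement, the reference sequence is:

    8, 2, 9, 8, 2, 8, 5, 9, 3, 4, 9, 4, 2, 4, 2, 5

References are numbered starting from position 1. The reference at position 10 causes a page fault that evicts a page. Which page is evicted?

8

pos 1: 8 → fault, frames (8)
pos 2: 2 → fault, frames (8 2)
pos 3: 9 → fault, frames (8 2 9)
pos 4: 8 → hit
pos 5: 2 → hit
pos 6: 8 → hit
pos 7: 5 → fault, frames (8 2 9 5)
pos 8: 9 → hit
pos 9: 3 → fault, frames (8 2 9 5 3)
pos 10: 4 → fault, evict 8, frames (2 9 5 3 4)
At position 10, page 8 is evicted.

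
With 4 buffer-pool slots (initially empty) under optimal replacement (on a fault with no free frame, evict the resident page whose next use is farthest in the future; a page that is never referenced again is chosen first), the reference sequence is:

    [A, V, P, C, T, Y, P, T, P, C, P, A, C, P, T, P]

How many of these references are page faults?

A: fault, frames {A}
V: fault, frames {A,V}
P: fault, frames {A,V,P}
C: fault, frames {A,V,P,C}
T: fault, evict V, frames {A,P,C,T}
Y: fault, evict A, frames {P,C,T,Y}
P: hit
T: hit
P: hit
C: hit
P: hit
A: fault, evict Y, frames {P,C,T,A}
C: hit
P: hit
T: hit
P: hit
Page faults: 7.

7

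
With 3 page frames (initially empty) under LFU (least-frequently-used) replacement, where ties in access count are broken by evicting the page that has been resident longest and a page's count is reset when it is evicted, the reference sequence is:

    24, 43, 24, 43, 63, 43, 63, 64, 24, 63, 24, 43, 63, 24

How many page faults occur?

5

24: fault, frames [24]
43: fault, frames [24, 43]
24: hit
43: hit
63: fault, frames [24, 43, 63]
43: hit
63: hit
64: fault, evict 24, frames [43, 63, 64]
24: fault, evict 64, frames [43, 63, 24]
63: hit
24: hit
43: hit
63: hit
24: hit
Page faults: 5.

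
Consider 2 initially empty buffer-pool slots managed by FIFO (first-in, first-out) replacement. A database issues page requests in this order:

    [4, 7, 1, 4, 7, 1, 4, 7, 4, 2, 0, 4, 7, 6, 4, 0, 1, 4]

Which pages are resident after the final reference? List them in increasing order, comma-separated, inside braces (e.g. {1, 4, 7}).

4 → miss, frames (4)
7 → miss, frames (4 7)
1 → miss, evict 4, frames (7 1)
4 → miss, evict 7, frames (1 4)
7 → miss, evict 1, frames (4 7)
1 → miss, evict 4, frames (7 1)
4 → miss, evict 7, frames (1 4)
7 → miss, evict 1, frames (4 7)
4 → hit
2 → miss, evict 4, frames (7 2)
0 → miss, evict 7, frames (2 0)
4 → miss, evict 2, frames (0 4)
7 → miss, evict 0, frames (4 7)
6 → miss, evict 4, frames (7 6)
4 → miss, evict 7, frames (6 4)
0 → miss, evict 6, frames (4 0)
1 → miss, evict 4, frames (0 1)
4 → miss, evict 0, frames (1 4)

{1, 4}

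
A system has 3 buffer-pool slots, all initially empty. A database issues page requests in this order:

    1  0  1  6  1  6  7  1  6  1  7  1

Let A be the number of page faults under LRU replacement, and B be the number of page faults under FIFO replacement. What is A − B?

-1

Under LRU: F F . F . . F . . . . . → 4 faults.
Under FIFO: F F . F . . F F . . . . → 5 faults.
A − B = 4 − 5 = -1.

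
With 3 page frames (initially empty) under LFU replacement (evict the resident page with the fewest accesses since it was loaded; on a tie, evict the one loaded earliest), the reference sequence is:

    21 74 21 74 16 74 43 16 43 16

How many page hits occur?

3

21: fault, frames {21}
74: fault, frames {21,74}
21: hit
74: hit
16: fault, frames {21,74,16}
74: hit
43: fault, evict 16, frames {21,74,43}
16: fault, evict 43, frames {21,74,16}
43: fault, evict 16, frames {21,74,43}
16: fault, evict 43, frames {21,74,16}
Hits: 3.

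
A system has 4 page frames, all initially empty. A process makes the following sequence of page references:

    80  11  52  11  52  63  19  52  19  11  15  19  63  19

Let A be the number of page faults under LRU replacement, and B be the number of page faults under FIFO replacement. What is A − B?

1

Under LRU: F F F . . F F . . . F . F . → 7 faults.
Under FIFO: F F F . . F F . . . F . . . → 6 faults.
A − B = 7 − 6 = 1.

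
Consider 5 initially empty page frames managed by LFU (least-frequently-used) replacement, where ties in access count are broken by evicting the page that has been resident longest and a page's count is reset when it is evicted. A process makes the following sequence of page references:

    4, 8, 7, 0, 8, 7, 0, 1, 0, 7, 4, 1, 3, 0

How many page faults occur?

4 → miss, frames {4}
8 → miss, frames {4,8}
7 → miss, frames {4,8,7}
0 → miss, frames {4,8,7,0}
8 → hit
7 → hit
0 → hit
1 → miss, frames {4,8,7,0,1}
0 → hit
7 → hit
4 → hit
1 → hit
3 → miss, evict 4, frames {8,7,0,1,3}
0 → hit
Page faults: 6.

6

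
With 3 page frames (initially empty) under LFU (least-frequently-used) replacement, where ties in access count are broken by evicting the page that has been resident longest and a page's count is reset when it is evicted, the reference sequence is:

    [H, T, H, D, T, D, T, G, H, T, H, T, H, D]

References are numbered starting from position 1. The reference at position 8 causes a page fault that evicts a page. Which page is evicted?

H

pos 1: H → miss, frames [H]
pos 2: T → miss, frames [H, T]
pos 3: H → hit
pos 4: D → miss, frames [H, T, D]
pos 5: T → hit
pos 6: D → hit
pos 7: T → hit
pos 8: G → miss, evict H, frames [T, D, G]
At position 8, page H is evicted.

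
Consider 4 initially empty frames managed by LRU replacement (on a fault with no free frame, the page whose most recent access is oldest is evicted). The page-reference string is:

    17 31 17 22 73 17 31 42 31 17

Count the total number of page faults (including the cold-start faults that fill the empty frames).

17 → miss, frames [17]
31 → miss, frames [17, 31]
17 → hit
22 → miss, frames [31, 17, 22]
73 → miss, frames [31, 17, 22, 73]
17 → hit
31 → hit
42 → miss, evict 22, frames [73, 17, 31, 42]
31 → hit
17 → hit
Page faults: 5.

5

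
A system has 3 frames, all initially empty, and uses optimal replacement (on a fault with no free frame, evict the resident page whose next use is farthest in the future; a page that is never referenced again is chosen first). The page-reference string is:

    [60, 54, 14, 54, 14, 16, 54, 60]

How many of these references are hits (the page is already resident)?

4

60 → fault, frames {60}
54 → fault, frames {60,54}
14 → fault, frames {60,54,14}
54 → hit
14 → hit
16 → fault, evict 14, frames {60,54,16}
54 → hit
60 → hit
Hits: 4.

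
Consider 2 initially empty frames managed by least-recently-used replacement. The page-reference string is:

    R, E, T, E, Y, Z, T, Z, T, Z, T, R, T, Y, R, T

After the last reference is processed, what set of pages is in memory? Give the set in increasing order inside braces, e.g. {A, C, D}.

{R, T}

R → fault, frames [R]
E → fault, frames [R, E]
T → fault, evict R, frames [E, T]
E → hit
Y → fault, evict T, frames [E, Y]
Z → fault, evict E, frames [Y, Z]
T → fault, evict Y, frames [Z, T]
Z → hit
T → hit
Z → hit
T → hit
R → fault, evict Z, frames [T, R]
T → hit
Y → fault, evict R, frames [T, Y]
R → fault, evict T, frames [Y, R]
T → fault, evict Y, frames [R, T]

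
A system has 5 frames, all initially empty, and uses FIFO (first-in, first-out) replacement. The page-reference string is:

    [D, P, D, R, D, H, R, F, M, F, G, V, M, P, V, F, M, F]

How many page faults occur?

9

D → miss, frames [D]
P → miss, frames [D, P]
D → hit
R → miss, frames [D, P, R]
D → hit
H → miss, frames [D, P, R, H]
R → hit
F → miss, frames [D, P, R, H, F]
M → miss, evict D, frames [P, R, H, F, M]
F → hit
G → miss, evict P, frames [R, H, F, M, G]
V → miss, evict R, frames [H, F, M, G, V]
M → hit
P → miss, evict H, frames [F, M, G, V, P]
V → hit
F → hit
M → hit
F → hit
Page faults: 9.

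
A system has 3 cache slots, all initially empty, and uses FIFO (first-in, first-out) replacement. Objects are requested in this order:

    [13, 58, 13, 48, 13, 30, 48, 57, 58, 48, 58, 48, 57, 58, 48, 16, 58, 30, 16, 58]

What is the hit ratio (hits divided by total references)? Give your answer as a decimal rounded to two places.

0.50

13 → fault, frames {13}
58 → fault, frames {13,58}
13 → hit
48 → fault, frames {13,58,48}
13 → hit
30 → fault, evict 13, frames {58,48,30}
48 → hit
57 → fault, evict 58, frames {48,30,57}
58 → fault, evict 48, frames {30,57,58}
48 → fault, evict 30, frames {57,58,48}
58 → hit
48 → hit
57 → hit
58 → hit
48 → hit
16 → fault, evict 57, frames {58,48,16}
58 → hit
30 → fault, evict 58, frames {48,16,30}
16 → hit
58 → fault, evict 48, frames {16,30,58}
Hits: 10 of 20 references → 10/20 = 0.5000.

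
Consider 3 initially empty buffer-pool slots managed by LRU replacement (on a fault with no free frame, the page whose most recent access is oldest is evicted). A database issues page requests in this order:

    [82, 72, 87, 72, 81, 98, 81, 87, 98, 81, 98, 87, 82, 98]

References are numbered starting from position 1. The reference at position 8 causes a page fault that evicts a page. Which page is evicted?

pos 1: 82 -> fault, frames (82)
pos 2: 72 -> fault, frames (82 72)
pos 3: 87 -> fault, frames (82 72 87)
pos 4: 72 -> hit
pos 5: 81 -> fault, evict 82, frames (87 72 81)
pos 6: 98 -> fault, evict 87, frames (72 81 98)
pos 7: 81 -> hit
pos 8: 87 -> fault, evict 72, frames (98 81 87)
At position 8, page 72 is evicted.

72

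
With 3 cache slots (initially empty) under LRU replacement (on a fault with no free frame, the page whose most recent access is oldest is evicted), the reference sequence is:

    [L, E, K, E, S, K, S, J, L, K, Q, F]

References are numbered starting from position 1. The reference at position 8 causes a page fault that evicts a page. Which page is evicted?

pos 1: L -> miss, frames {L}
pos 2: E -> miss, frames {L,E}
pos 3: K -> miss, frames {L,E,K}
pos 4: E -> hit
pos 5: S -> miss, evict L, frames {K,E,S}
pos 6: K -> hit
pos 7: S -> hit
pos 8: J -> miss, evict E, frames {K,S,J}
At position 8, page E is evicted.

E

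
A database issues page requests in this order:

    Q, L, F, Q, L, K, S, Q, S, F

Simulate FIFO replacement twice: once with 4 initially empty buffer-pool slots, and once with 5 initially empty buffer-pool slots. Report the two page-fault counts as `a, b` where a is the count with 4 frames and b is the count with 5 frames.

4 frames: F F F . . F F F . . → 6 faults.
5 frames: F F F . . F F . . . → 5 faults.
5 < 6: adding a frame reduced faults, as is typical.

6, 5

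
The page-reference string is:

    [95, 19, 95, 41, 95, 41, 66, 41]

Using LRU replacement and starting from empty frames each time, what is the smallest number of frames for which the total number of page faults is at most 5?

2

f=1: 8 faults
f=2: 4 faults
f=3: 4 faults
f=4: 4 faults
Smallest f with faults ≤ 5 is 2.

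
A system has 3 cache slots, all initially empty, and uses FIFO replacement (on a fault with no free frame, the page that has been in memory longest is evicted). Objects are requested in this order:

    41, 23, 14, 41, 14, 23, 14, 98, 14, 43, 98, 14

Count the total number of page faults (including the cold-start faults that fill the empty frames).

41 → miss, frames (41)
23 → miss, frames (41 23)
14 → miss, frames (41 23 14)
41 → hit
14 → hit
23 → hit
14 → hit
98 → miss, evict 41, frames (23 14 98)
14 → hit
43 → miss, evict 23, frames (14 98 43)
98 → hit
14 → hit
Page faults: 5.

5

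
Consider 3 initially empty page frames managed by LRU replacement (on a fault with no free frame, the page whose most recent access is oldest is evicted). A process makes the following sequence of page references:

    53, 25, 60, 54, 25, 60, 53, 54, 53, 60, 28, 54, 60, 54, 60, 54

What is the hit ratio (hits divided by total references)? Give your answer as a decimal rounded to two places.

53 -> miss, frames (53)
25 -> miss, frames (53 25)
60 -> miss, frames (53 25 60)
54 -> miss, evict 53, frames (25 60 54)
25 -> hit
60 -> hit
53 -> miss, evict 54, frames (25 60 53)
54 -> miss, evict 25, frames (60 53 54)
53 -> hit
60 -> hit
28 -> miss, evict 54, frames (53 60 28)
54 -> miss, evict 53, frames (60 28 54)
60 -> hit
54 -> hit
60 -> hit
54 -> hit
Hits: 8 of 16 references → 8/16 = 0.5000.

0.50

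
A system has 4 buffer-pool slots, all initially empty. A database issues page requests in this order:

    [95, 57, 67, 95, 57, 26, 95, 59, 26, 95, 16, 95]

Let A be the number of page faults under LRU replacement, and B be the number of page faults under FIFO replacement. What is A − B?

Under LRU: F F F . . F . F . . F . → 6 faults.
Under FIFO: F F F . . F . F . F F . → 7 faults.
A − B = 6 − 7 = -1.

-1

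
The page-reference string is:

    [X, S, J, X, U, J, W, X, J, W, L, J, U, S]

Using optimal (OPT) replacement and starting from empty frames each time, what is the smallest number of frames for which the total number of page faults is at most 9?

f=1: 14 faults
f=2: 10 faults
f=3: 8 faults
f=4: 7 faults
f=5: 6 faults
f=6: 6 faults
Smallest f with faults ≤ 9 is 3.

3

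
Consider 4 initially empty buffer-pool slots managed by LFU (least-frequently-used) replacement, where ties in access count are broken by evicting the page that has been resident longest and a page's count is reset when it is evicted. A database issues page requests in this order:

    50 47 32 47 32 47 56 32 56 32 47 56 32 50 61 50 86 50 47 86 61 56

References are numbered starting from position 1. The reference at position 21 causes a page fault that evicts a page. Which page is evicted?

86

pos 1: 50 -> fault, frames {50}
pos 2: 47 -> fault, frames {50,47}
pos 3: 32 -> fault, frames {50,47,32}
pos 4: 47 -> hit
pos 5: 32 -> hit
pos 6: 47 -> hit
pos 7: 56 -> fault, frames {50,47,32,56}
pos 8: 32 -> hit
pos 9: 56 -> hit
pos 10: 32 -> hit
pos 11: 47 -> hit
pos 12: 56 -> hit
pos 13: 32 -> hit
pos 14: 50 -> hit
pos 15: 61 -> fault, evict 50, frames {47,32,56,61}
pos 16: 50 -> fault, evict 61, frames {47,32,56,50}
pos 17: 86 -> fault, evict 50, frames {47,32,56,86}
pos 18: 50 -> fault, evict 86, frames {47,32,56,50}
pos 19: 47 -> hit
pos 20: 86 -> fault, evict 50, frames {47,32,56,86}
pos 21: 61 -> fault, evict 86, frames {47,32,56,61}
At position 21, page 86 is evicted.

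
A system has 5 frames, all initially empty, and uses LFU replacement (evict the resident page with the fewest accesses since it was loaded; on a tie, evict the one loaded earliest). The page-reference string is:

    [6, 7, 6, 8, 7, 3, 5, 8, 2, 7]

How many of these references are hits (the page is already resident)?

6 → fault, frames (6)
7 → fault, frames (6 7)
6 → hit
8 → fault, frames (6 7 8)
7 → hit
3 → fault, frames (6 7 8 3)
5 → fault, frames (6 7 8 3 5)
8 → hit
2 → fault, evict 3, frames (6 7 8 5 2)
7 → hit
Hits: 4.

4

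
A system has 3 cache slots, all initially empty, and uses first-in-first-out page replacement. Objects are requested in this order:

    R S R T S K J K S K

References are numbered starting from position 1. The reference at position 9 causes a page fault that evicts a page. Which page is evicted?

T

pos 1: R -> fault, frames {R}
pos 2: S -> fault, frames {R,S}
pos 3: R -> hit
pos 4: T -> fault, frames {R,S,T}
pos 5: S -> hit
pos 6: K -> fault, evict R, frames {S,T,K}
pos 7: J -> fault, evict S, frames {T,K,J}
pos 8: K -> hit
pos 9: S -> fault, evict T, frames {K,J,S}
At position 9, page T is evicted.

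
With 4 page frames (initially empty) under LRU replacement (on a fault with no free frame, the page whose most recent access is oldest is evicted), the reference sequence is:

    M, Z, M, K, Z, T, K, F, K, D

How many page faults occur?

M -> miss, frames {M}
Z -> miss, frames {M,Z}
M -> hit
K -> miss, frames {Z,M,K}
Z -> hit
T -> miss, frames {M,K,Z,T}
K -> hit
F -> miss, evict M, frames {Z,T,K,F}
K -> hit
D -> miss, evict Z, frames {T,F,K,D}
Page faults: 6.

6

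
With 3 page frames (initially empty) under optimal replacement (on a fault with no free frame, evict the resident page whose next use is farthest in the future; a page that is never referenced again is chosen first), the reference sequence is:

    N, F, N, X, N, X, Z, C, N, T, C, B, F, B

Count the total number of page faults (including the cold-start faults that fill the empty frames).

7

N -> fault, frames (N)
F -> fault, frames (N F)
N -> hit
X -> fault, frames (N F X)
N -> hit
X -> hit
Z -> fault, evict X, frames (N F Z)
C -> fault, evict Z, frames (N F C)
N -> hit
T -> fault, evict N, frames (F C T)
C -> hit
B -> fault, evict T, frames (F C B)
F -> hit
B -> hit
Page faults: 7.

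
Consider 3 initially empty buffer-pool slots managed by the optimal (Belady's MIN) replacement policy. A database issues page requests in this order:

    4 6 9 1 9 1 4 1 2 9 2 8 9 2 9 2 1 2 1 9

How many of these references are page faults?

7

4: miss, frames {4}
6: miss, frames {4,6}
9: miss, frames {4,6,9}
1: miss, evict 6, frames {4,9,1}
9: hit
1: hit
4: hit
1: hit
2: miss, evict 4, frames {9,1,2}
9: hit
2: hit
8: miss, evict 1, frames {9,2,8}
9: hit
2: hit
9: hit
2: hit
1: miss, evict 8, frames {9,2,1}
2: hit
1: hit
9: hit
Page faults: 7.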